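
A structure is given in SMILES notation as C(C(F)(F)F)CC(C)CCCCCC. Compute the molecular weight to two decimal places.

210.28 g/mol

Atom tally by fragment:
  F3CCH2 → C:2 H:2 F:3
  CH2 → C:1 H:2
  CH(CH3) → C:2 H:4
  CH2 → C:1 H:2
  CH2 → C:1 H:2
  CH2 → C:1 H:2
  CH2 → C:1 H:2
  CH2 → C:1 H:2
  CH3 → C:1 H:3
Element totals:
  C: 11
  H: 21
  F: 3
Molecular formula: C11H21F3.
  M = 11(12.011) + 21(1.008) + 3(18.998)
    = 132.121 + 21.168 + 56.994 = 210.283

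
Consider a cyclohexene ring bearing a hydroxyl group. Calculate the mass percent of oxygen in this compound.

Atom tally by fragment:
  cyclohexene ring core → C:6 H:10
  (− 1 ring H displaced by substituents)
  + OH → O:1 H:1
Element totals:
  C: 6
  H: 10
  O: 1
Molecular formula: C6H10O.
Molar mass = 98.145 g/mol.
Mass from O: 1 × 15.999 = 15.999 g/mol.
%O = 15.999 / 98.145 × 100 = 16.30%.

16.30%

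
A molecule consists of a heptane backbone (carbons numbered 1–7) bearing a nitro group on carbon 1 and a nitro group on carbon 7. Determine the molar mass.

190.20 g/mol

Atom tally by fragment:
  O2NCH2 → C:1 H:2 N:1 O:2
  CH2 → C:1 H:2
  CH2 → C:1 H:2
  CH2 → C:1 H:2
  CH2 → C:1 H:2
  CH2 → C:1 H:2
  CH2NO2 → C:1 H:2 N:1 O:2
Element totals:
  C: 7
  H: 14
  N: 2
  O: 4
Molecular formula: C7H14N2O4.
  M = 7(12.011) + 14(1.008) + 2(14.007) + 4(15.999)
    = 84.077 + 14.112 + 28.014 + 63.996 = 190.199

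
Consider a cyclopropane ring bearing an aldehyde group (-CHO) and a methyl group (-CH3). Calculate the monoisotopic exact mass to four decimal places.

Atom tally by fragment:
  cyclopropane ring core → C:3 H:6
  (− 2 ring H displaced by substituents)
  + CHO → C:1 H:1 O:1
  + CH3 → C:1 H:3
Element totals:
  C: 5
  H: 8
  O: 1
Molecular formula: C5H8O.
  M = 5(12.0) + 8(1.007825) + 15.994915
    = 60.000000 + 8.062600 + 15.994915 = 84.057515

84.0575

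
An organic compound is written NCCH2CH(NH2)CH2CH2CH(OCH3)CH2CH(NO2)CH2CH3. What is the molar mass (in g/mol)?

Atom tally by fragment:
  NCCH2 → C:2 H:2 N:1
  CH(NH2) → C:1 H:3 N:1
  CH2 → C:1 H:2
  CH2 → C:1 H:2
  CH(OCH3) → C:2 H:4 O:1
  CH2 → C:1 H:2
  CH(NO2) → C:1 H:1 N:1 O:2
  CH2 → C:1 H:2
  CH3 → C:1 H:3
Element totals:
  C: 11
  H: 21
  N: 3
  O: 3
Molecular formula: C11H21N3O3.
  M = 11(12.011) + 21(1.008) + 3(14.007) + 3(15.999)
    = 132.121 + 21.168 + 42.021 + 47.997 = 243.307

243.31 g/mol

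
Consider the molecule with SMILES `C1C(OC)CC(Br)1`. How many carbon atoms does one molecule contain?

Atom tally by fragment:
  cyclobutane ring core → C:4 H:8
  (− 2 ring H displaced by substituents)
  + OCH3 → C:1 H:3 O:1
  + Br → Br:1
Element totals:
  C: 5
  H: 9
  Br: 1
  O: 1

5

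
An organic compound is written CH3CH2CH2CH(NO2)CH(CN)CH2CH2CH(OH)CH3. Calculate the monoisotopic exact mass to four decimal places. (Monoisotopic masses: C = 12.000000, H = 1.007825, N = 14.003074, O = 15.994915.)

Atom tally by fragment:
  CH3 → C:1 H:3
  CH2 → C:1 H:2
  CH2 → C:1 H:2
  CH(NO2) → C:1 H:1 N:1 O:2
  CH(CN) → C:2 H:1 N:1
  CH2 → C:1 H:2
  CH2 → C:1 H:2
  CH(OH) → C:1 H:2 O:1
  CH3 → C:1 H:3
Element totals:
  C: 10
  H: 18
  N: 2
  O: 3
Molecular formula: C10H18N2O3.
  M = 10(12.0) + 18(1.007825) + 2(14.003074) + 3(15.994915)
    = 120.000000 + 18.140850 + 28.006148 + 47.984745 = 214.131743

214.1317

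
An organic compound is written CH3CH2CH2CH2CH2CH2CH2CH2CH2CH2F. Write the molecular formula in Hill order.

Element totals:
  C: 10
  H: 21
  F: 1

C10H21F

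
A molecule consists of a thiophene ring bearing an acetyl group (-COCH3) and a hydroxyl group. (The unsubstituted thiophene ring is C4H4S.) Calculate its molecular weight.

Atom tally by fragment:
  thiophene ring core → C:4 H:4 S:1
  (− 2 ring H displaced by substituents)
  + COCH3 → C:2 H:3 O:1
  + OH → O:1 H:1
Element totals:
  C: 6
  H: 6
  O: 2
  S: 1
Molecular formula: C6H6O2S.
  M = 6(12.011) + 6(1.008) + 2(15.999) + 32.06
    = 72.066 + 6.048 + 31.998 + 32.060 = 142.172

142.17 g/mol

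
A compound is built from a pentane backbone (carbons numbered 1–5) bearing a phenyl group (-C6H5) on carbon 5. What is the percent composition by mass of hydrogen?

10.88%

Atom tally by fragment:
  CH3 → C:1 H:3
  CH2 → C:1 H:2
  CH2 → C:1 H:2
  CH2 → C:1 H:2
  CH2C6H5 → C:7 H:7
Element totals:
  C: 11
  H: 16
Molecular formula: C11H16.
Molar mass = 148.249 g/mol.
Mass from H: 16 × 1.008 = 16.128 g/mol.
%H = 16.128 / 148.249 × 100 = 10.88%.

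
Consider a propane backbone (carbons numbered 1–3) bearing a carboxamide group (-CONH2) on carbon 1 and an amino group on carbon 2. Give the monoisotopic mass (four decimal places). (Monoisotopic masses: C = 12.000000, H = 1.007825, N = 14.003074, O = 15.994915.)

Atom tally by fragment:
  H2NOCCH2 → C:2 H:4 O:1 N:1
  CH(NH2) → C:1 H:3 N:1
  CH3 → C:1 H:3
Element totals:
  C: 4
  H: 10
  N: 2
  O: 1
Molecular formula: C4H10N2O.
  M = 4(12.0) + 10(1.007825) + 2(14.003074) + 15.994915
    = 48.000000 + 10.078250 + 28.006148 + 15.994915 = 102.079313

102.0793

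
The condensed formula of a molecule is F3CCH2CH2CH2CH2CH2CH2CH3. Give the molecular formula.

Atom tally by fragment:
  F3CCH2 → C:2 H:2 F:3
  CH2 → C:1 H:2
  CH2 → C:1 H:2
  CH2 → C:1 H:2
  CH2 → C:1 H:2
  CH2 → C:1 H:2
  CH3 → C:1 H:3
Element totals:
  C: 8
  H: 15
  F: 3

C8H15F3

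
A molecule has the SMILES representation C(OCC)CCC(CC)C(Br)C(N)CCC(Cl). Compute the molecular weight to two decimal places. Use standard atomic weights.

328.72 g/mol

Atom tally by fragment:
  C2H5OCH2 → C:3 H:7 O:1
  CH2 → C:1 H:2
  CH2 → C:1 H:2
  CH(C2H5) → C:3 H:6
  CH(Br) → C:1 H:1 Br:1
  CH(NH2) → C:1 H:3 N:1
  CH2 → C:1 H:2
  CH2 → C:1 H:2
  CH2Cl → C:1 H:2 Cl:1
Element totals:
  C: 13
  H: 27
  Br: 1
  Cl: 1
  N: 1
  O: 1
Molecular formula: C13H27BrClNO.
  M = 13(12.011) + 27(1.008) + 79.904 + 35.45 + 14.007 + 15.999
    = 156.143 + 27.216 + 79.904 + 35.450 + 14.007 + 15.999 = 328.719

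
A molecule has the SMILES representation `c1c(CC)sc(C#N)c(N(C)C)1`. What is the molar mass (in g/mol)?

Atom tally by fragment:
  thiophene ring core → C:4 H:4 S:1
  (− 3 ring H displaced by substituents)
  + C2H5 → C:2 H:5
  + CN → C:1 N:1
  + N(CH3)2 → N:1 C:2 H:6
Element totals:
  C: 9
  H: 12
  N: 2
  S: 1
Molecular formula: C9H12N2S.
  M = 9(12.011) + 12(1.008) + 2(14.007) + 32.06
    = 108.099 + 12.096 + 28.014 + 32.060 = 180.269

180.27 g/mol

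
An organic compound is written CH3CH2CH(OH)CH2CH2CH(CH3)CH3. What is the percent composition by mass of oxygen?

12.29%

Atom tally by fragment:
  CH3 → C:1 H:3
  CH2 → C:1 H:2
  CH(OH) → C:1 H:2 O:1
  CH2 → C:1 H:2
  CH2 → C:1 H:2
  CH(CH3) → C:2 H:4
  CH3 → C:1 H:3
Element totals:
  C: 8
  H: 18
  O: 1
Molecular formula: C8H18O.
Molar mass = 130.231 g/mol.
Mass from O: 1 × 15.999 = 15.999 g/mol.
%O = 15.999 / 130.231 × 100 = 12.29%.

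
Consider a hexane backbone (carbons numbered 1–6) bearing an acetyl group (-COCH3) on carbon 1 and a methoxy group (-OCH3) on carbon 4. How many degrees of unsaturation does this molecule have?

Atom tally by fragment:
  CH3COCH2 → C:3 H:5 O:1
  CH2 → C:1 H:2
  CH2 → C:1 H:2
  CH(OCH3) → C:2 H:4 O:1
  CH2 → C:1 H:2
  CH3 → C:1 H:3
Element totals:
  C: 9
  H: 18
  O: 2
Molecular formula: C9H18O2.
DoU = (2C + 2 + N − H − X) / 2 = (2·9 + 2 + 0 − 18 − 0) / 2 = 1.

1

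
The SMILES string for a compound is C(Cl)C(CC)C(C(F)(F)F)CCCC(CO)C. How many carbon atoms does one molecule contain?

Atom tally by fragment:
  ClCH2 → C:1 H:2 Cl:1
  CH(C2H5) → C:3 H:6
  CH(CF3) → C:2 H:1 F:3
  CH2 → C:1 H:2
  CH2 → C:1 H:2
  CH2 → C:1 H:2
  CH(CH2OH) → C:2 H:4 O:1
  CH3 → C:1 H:3
Element totals:
  C: 12
  H: 22
  Cl: 1
  F: 3
  O: 1

12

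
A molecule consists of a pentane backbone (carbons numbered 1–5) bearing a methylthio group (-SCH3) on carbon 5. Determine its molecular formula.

C6H14S

Atom tally by fragment:
  CH3 → C:1 H:3
  CH2 → C:1 H:2
  CH2 → C:1 H:2
  CH2 → C:1 H:2
  CH2SCH3 → C:2 H:5 S:1
Element totals:
  C: 6
  H: 14
  S: 1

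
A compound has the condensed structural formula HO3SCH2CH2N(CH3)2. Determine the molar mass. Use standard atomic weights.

Element totals:
  C: 4
  H: 11
  N: 1
  O: 3
  S: 1
Molecular formula: C4H11NO3S.
  M = 4(12.011) + 11(1.008) + 14.007 + 3(15.999) + 32.06
    = 48.044 + 11.088 + 14.007 + 47.997 + 32.060 = 153.196

153.20 g/mol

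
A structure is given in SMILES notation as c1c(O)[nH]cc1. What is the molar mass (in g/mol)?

83.09 g/mol

Atom tally by fragment:
  pyrrole ring core → C:4 H:5 N:1
  (− 1 ring H displaced by substituents)
  + OH → O:1 H:1
Element totals:
  C: 4
  H: 5
  N: 1
  O: 1
Molecular formula: C4H5NO.
  M = 4(12.011) + 5(1.008) + 14.007 + 15.999
    = 48.044 + 5.040 + 14.007 + 15.999 = 83.090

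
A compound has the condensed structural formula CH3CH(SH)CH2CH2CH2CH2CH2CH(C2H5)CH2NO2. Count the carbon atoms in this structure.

11

Element totals:
  C: 11
  H: 23
  N: 1
  O: 2
  S: 1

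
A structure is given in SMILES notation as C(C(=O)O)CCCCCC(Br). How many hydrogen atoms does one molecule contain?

15

Atom tally by fragment:
  HOOCCH2 → C:2 H:3 O:2
  CH2 → C:1 H:2
  CH2 → C:1 H:2
  CH2 → C:1 H:2
  CH2 → C:1 H:2
  CH2 → C:1 H:2
  CH2Br → C:1 H:2 Br:1
Element totals:
  C: 8
  H: 15
  Br: 1
  O: 2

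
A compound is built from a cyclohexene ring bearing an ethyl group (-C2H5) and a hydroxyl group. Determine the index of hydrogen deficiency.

2

Atom tally by fragment:
  cyclohexene ring core → C:6 H:10
  (− 2 ring H displaced by substituents)
  + C2H5 → C:2 H:5
  + OH → O:1 H:1
Element totals:
  C: 8
  H: 14
  O: 1
Molecular formula: C8H14O.
DoU = (2C + 2 + N − H − X) / 2 = (2·8 + 2 + 0 − 14 − 0) / 2 = 2.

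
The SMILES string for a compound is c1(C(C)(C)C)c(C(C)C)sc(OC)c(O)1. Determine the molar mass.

228.35 g/mol

Atom tally by fragment:
  thiophene ring core → C:4 H:4 S:1
  (− 4 ring H displaced by substituents)
  + C(CH3)3 → C:4 H:9
  + CH(CH3)2 → C:3 H:7
  + OCH3 → C:1 H:3 O:1
  + OH → O:1 H:1
Element totals:
  C: 12
  H: 20
  O: 2
  S: 1
Molecular formula: C12H20O2S.
  M = 12(12.011) + 20(1.008) + 2(15.999) + 32.06
    = 144.132 + 20.160 + 31.998 + 32.060 = 228.350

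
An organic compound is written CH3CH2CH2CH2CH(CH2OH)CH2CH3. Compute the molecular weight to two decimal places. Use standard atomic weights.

130.23 g/mol

Atom tally by fragment:
  CH3 → C:1 H:3
  CH2 → C:1 H:2
  CH2 → C:1 H:2
  CH2 → C:1 H:2
  CH(CH2OH) → C:2 H:4 O:1
  CH2 → C:1 H:2
  CH3 → C:1 H:3
Element totals:
  C: 8
  H: 18
  O: 1
Molecular formula: C8H18O.
  M = 8(12.011) + 18(1.008) + 15.999
    = 96.088 + 18.144 + 15.999 = 130.231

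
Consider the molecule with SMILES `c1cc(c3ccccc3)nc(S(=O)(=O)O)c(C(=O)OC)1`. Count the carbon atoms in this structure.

13

Atom tally by fragment:
  pyridine ring core → C:5 H:5 N:1
  (− 3 ring H displaced by substituents)
  + C6H5 → C:6 H:5
  + SO3H → S:1 O:3 H:1
  + COOCH3 → C:2 H:3 O:2
Element totals:
  C: 13
  H: 11
  N: 1
  O: 5
  S: 1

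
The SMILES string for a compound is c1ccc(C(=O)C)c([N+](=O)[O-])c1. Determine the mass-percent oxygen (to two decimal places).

29.06%

Atom tally by fragment:
  benzene ring core → C:6 H:6
  (− 2 ring H displaced by substituents)
  + COCH3 → C:2 H:3 O:1
  + NO2 → N:1 O:2
Element totals:
  C: 8
  H: 7
  N: 1
  O: 3
Molecular formula: C8H7NO3.
Molar mass = 165.148 g/mol.
Mass from O: 3 × 15.999 = 47.997 g/mol.
%O = 47.997 / 165.148 × 100 = 29.06%.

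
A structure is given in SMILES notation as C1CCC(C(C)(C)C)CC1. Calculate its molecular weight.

140.27 g/mol

Atom tally by fragment:
  cyclohexane ring core → C:6 H:12
  (− 1 ring H displaced by substituents)
  + C(CH3)3 → C:4 H:9
Element totals:
  C: 10
  H: 20
Molecular formula: C10H20.
  M = 10(12.011) + 20(1.008)
    = 120.110 + 20.160 = 140.270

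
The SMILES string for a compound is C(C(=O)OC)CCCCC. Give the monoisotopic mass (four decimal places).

Atom tally by fragment:
  CH3OOCCH2 → C:3 H:5 O:2
  CH2 → C:1 H:2
  CH2 → C:1 H:2
  CH2 → C:1 H:2
  CH2 → C:1 H:2
  CH3 → C:1 H:3
Element totals:
  C: 8
  H: 16
  O: 2
Molecular formula: C8H16O2.
  M = 8(12.0) + 16(1.007825) + 2(15.994915)
    = 96.000000 + 16.125200 + 31.989830 = 144.115030

144.1150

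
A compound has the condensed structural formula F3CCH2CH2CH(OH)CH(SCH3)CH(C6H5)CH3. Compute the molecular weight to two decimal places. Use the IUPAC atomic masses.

Element totals:
  C: 14
  H: 19
  F: 3
  O: 1
  S: 1
Molecular formula: C14H19F3OS.
  M = 14(12.011) + 19(1.008) + 3(18.998) + 15.999 + 32.06
    = 168.154 + 19.152 + 56.994 + 15.999 + 32.060 = 292.359

292.36 g/mol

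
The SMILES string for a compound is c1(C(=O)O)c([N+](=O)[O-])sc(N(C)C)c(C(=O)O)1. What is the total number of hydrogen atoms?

8

Atom tally by fragment:
  thiophene ring core → C:4 H:4 S:1
  (− 4 ring H displaced by substituents)
  + COOH → C:1 H:1 O:2
  + NO2 → N:1 O:2
  + N(CH3)2 → N:1 C:2 H:6
  + COOH → C:1 H:1 O:2
Element totals:
  C: 8
  H: 8
  N: 2
  O: 6
  S: 1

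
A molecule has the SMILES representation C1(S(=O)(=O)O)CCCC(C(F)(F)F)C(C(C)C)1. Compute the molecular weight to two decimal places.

Atom tally by fragment:
  cyclohexane ring core → C:6 H:12
  (− 3 ring H displaced by substituents)
  + SO3H → S:1 O:3 H:1
  + CF3 → C:1 F:3
  + CH(CH3)2 → C:3 H:7
Element totals:
  C: 10
  H: 17
  F: 3
  O: 3
  S: 1
Molecular formula: C10H17F3O3S.
  M = 10(12.011) + 17(1.008) + 3(18.998) + 3(15.999) + 32.06
    = 120.110 + 17.136 + 56.994 + 47.997 + 32.060 = 274.297

274.30 g/mol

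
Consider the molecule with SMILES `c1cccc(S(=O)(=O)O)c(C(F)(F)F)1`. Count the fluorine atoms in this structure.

Atom tally by fragment:
  benzene ring core → C:6 H:6
  (− 2 ring H displaced by substituents)
  + SO3H → S:1 O:3 H:1
  + CF3 → C:1 F:3
Element totals:
  C: 7
  H: 5
  F: 3
  O: 3
  S: 1

3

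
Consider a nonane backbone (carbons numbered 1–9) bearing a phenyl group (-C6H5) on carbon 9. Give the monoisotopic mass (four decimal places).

204.1878

Atom tally by fragment:
  CH3 → C:1 H:3
  CH2 → C:1 H:2
  CH2 → C:1 H:2
  CH2 → C:1 H:2
  CH2 → C:1 H:2
  CH2 → C:1 H:2
  CH2 → C:1 H:2
  CH2 → C:1 H:2
  CH2C6H5 → C:7 H:7
Element totals:
  C: 15
  H: 24
Molecular formula: C15H24.
  M = 15(12.0) + 24(1.007825)
    = 180.000000 + 24.187800 = 204.187800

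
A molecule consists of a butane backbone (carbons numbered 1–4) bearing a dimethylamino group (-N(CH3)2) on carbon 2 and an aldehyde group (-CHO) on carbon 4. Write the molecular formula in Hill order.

Atom tally by fragment:
  CH3 → C:1 H:3
  CH(N(CH3)2) → C:3 H:7 N:1
  CH2 → C:1 H:2
  CH2CHO → C:2 H:3 O:1
Element totals:
  C: 7
  H: 15
  N: 1
  O: 1

C7H15NO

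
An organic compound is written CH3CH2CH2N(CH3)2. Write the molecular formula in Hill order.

C5H13N

Atom tally by fragment:
  CH3 → C:1 H:3
  CH2 → C:1 H:2
  CH2N(CH3)2 → C:3 H:8 N:1
Element totals:
  C: 5
  H: 13
  N: 1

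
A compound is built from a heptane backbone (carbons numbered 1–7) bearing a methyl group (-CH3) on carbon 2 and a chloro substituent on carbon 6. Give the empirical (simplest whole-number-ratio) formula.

C8H17Cl

Atom tally by fragment:
  CH3 → C:1 H:3
  CH(CH3) → C:2 H:4
  CH2 → C:1 H:2
  CH2 → C:1 H:2
  CH2 → C:1 H:2
  CH(Cl) → C:1 H:1 Cl:1
  CH3 → C:1 H:3
Element totals:
  C: 8
  H: 17
  Cl: 1
Molecular formula: C8H17Cl.
gcd of subscripts (8, 1, 17) = 1, so the empirical formula equals the molecular formula.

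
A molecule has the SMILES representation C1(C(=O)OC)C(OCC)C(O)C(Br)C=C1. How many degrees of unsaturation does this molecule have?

Atom tally by fragment:
  cyclohexene ring core → C:6 H:10
  (− 4 ring H displaced by substituents)
  + COOCH3 → C:2 H:3 O:2
  + OC2H5 → C:2 H:5 O:1
  + OH → O:1 H:1
  + Br → Br:1
Element totals:
  C: 10
  H: 15
  Br: 1
  O: 4
Molecular formula: C10H15BrO4.
DoU = (2C + 2 + N − H − X) / 2 = (2·10 + 2 + 0 − 15 − 1) / 2 = 3.

3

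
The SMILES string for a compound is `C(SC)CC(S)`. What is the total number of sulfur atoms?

Atom tally by fragment:
  CH3SCH2 → C:2 H:5 S:1
  CH2 → C:1 H:2
  CH2SH → C:1 H:3 S:1
Element totals:
  C: 4
  H: 10
  S: 2

2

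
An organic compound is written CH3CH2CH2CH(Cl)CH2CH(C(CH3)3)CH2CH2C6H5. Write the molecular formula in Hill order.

C18H29Cl

Element totals:
  C: 18
  H: 29
  Cl: 1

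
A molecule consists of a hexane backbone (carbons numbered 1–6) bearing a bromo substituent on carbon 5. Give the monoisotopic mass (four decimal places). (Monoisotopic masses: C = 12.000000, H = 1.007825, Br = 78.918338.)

Atom tally by fragment:
  CH3 → C:1 H:3
  CH2 → C:1 H:2
  CH2 → C:1 H:2
  CH2 → C:1 H:2
  CH(Br) → C:1 H:1 Br:1
  CH3 → C:1 H:3
Element totals:
  C: 6
  H: 13
  Br: 1
Molecular formula: C6H13Br.
  M = 6(12.0) + 13(1.007825) + 78.918338
    = 72.000000 + 13.101725 + 78.918338 = 164.020063

164.0201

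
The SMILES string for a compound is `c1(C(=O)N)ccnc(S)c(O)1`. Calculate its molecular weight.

170.19 g/mol

Atom tally by fragment:
  pyridine ring core → C:5 H:5 N:1
  (− 3 ring H displaced by substituents)
  + CONH2 → C:1 H:2 O:1 N:1
  + SH → S:1 H:1
  + OH → O:1 H:1
Element totals:
  C: 6
  H: 6
  N: 2
  O: 2
  S: 1
Molecular formula: C6H6N2O2S.
  M = 6(12.011) + 6(1.008) + 2(14.007) + 2(15.999) + 32.06
    = 72.066 + 6.048 + 28.014 + 31.998 + 32.060 = 170.186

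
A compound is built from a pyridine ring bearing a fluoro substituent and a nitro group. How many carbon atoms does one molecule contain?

Atom tally by fragment:
  pyridine ring core → C:5 H:5 N:1
  (− 2 ring H displaced by substituents)
  + F → F:1
  + NO2 → N:1 O:2
Element totals:
  C: 5
  H: 3
  F: 1
  N: 2
  O: 2

5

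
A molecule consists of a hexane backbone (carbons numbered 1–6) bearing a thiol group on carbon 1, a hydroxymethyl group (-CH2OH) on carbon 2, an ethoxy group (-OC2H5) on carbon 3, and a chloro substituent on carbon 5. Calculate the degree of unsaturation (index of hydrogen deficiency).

0

Atom tally by fragment:
  HSCH2 → C:1 H:3 S:1
  CH(CH2OH) → C:2 H:4 O:1
  CH(OC2H5) → C:3 H:6 O:1
  CH2 → C:1 H:2
  CH(Cl) → C:1 H:1 Cl:1
  CH3 → C:1 H:3
Element totals:
  C: 9
  H: 19
  Cl: 1
  O: 2
  S: 1
Molecular formula: C9H19ClO2S.
DoU = (2C + 2 + N − H − X) / 2 = (2·9 + 2 + 0 − 19 − 1) / 2 = 0.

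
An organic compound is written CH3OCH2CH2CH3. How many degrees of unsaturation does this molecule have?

0

Atom tally by fragment:
  CH3OCH2 → C:2 H:5 O:1
  CH2 → C:1 H:2
  CH3 → C:1 H:3
Element totals:
  C: 4
  H: 10
  O: 1
Molecular formula: C4H10O.
DoU = (2C + 2 + N − H − X) / 2 = (2·4 + 2 + 0 − 10 − 0) / 2 = 0.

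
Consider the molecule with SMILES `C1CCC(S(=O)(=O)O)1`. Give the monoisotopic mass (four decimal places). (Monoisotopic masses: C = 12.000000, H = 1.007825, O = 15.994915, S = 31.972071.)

136.0194

Atom tally by fragment:
  cyclobutane ring core → C:4 H:8
  (− 1 ring H displaced by substituents)
  + SO3H → S:1 O:3 H:1
Element totals:
  C: 4
  H: 8
  O: 3
  S: 1
Molecular formula: C4H8O3S.
  M = 4(12.0) + 8(1.007825) + 3(15.994915) + 31.972071
    = 48.000000 + 8.062600 + 47.984745 + 31.972071 = 136.019416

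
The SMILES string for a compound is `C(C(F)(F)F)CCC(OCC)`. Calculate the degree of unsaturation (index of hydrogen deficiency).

0

Atom tally by fragment:
  F3CCH2 → C:2 H:2 F:3
  CH2 → C:1 H:2
  CH2 → C:1 H:2
  CH2OC2H5 → C:3 H:7 O:1
Element totals:
  C: 7
  H: 13
  F: 3
  O: 1
Molecular formula: C7H13F3O.
DoU = (2C + 2 + N − H − X) / 2 = (2·7 + 2 + 0 − 13 − 3) / 2 = 0.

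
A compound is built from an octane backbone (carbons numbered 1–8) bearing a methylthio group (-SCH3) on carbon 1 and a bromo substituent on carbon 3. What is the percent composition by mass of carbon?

45.19%

Atom tally by fragment:
  CH3SCH2 → C:2 H:5 S:1
  CH2 → C:1 H:2
  CH(Br) → C:1 H:1 Br:1
  CH2 → C:1 H:2
  CH2 → C:1 H:2
  CH2 → C:1 H:2
  CH2 → C:1 H:2
  CH3 → C:1 H:3
Element totals:
  C: 9
  H: 19
  Br: 1
  S: 1
Molecular formula: C9H19BrS.
Molar mass = 239.215 g/mol.
Mass from C: 9 × 12.011 = 108.099 g/mol.
%C = 108.099 / 239.215 × 100 = 45.19%.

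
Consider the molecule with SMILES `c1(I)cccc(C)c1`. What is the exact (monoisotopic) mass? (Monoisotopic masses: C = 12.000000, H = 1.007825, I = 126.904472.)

217.9592

Atom tally by fragment:
  benzene ring core → C:6 H:6
  (− 2 ring H displaced by substituents)
  + I → I:1
  + CH3 → C:1 H:3
Element totals:
  C: 7
  H: 7
  I: 1
Molecular formula: C7H7I.
  M = 7(12.0) + 7(1.007825) + 126.904472
    = 84.000000 + 7.054775 + 126.904472 = 217.959247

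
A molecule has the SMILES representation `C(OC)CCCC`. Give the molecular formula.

C6H14O

Atom tally by fragment:
  CH3OCH2 → C:2 H:5 O:1
  CH2 → C:1 H:2
  CH2 → C:1 H:2
  CH2 → C:1 H:2
  CH3 → C:1 H:3
Element totals:
  C: 6
  H: 14
  O: 1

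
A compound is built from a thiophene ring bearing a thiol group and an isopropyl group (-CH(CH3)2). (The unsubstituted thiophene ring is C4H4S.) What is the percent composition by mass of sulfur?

Atom tally by fragment:
  thiophene ring core → C:4 H:4 S:1
  (− 2 ring H displaced by substituents)
  + SH → S:1 H:1
  + CH(CH3)2 → C:3 H:7
Element totals:
  C: 7
  H: 10
  S: 2
Molecular formula: C7H10S2.
Molar mass = 158.277 g/mol.
Mass from S: 2 × 32.06 = 64.120 g/mol.
%S = 64.120 / 158.277 × 100 = 40.51%.

40.51%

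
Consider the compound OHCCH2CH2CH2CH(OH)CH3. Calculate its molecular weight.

Atom tally by fragment:
  OHCCH2 → C:2 H:3 O:1
  CH2 → C:1 H:2
  CH2 → C:1 H:2
  CH(OH) → C:1 H:2 O:1
  CH3 → C:1 H:3
Element totals:
  C: 6
  H: 12
  O: 2
Molecular formula: C6H12O2.
  M = 6(12.011) + 12(1.008) + 2(15.999)
    = 72.066 + 12.096 + 31.998 = 116.160

116.16 g/mol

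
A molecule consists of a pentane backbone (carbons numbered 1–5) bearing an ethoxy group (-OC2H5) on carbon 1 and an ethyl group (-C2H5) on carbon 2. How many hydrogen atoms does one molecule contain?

20

Atom tally by fragment:
  C2H5OCH2 → C:3 H:7 O:1
  CH(C2H5) → C:3 H:6
  CH2 → C:1 H:2
  CH2 → C:1 H:2
  CH3 → C:1 H:3
Element totals:
  C: 9
  H: 20
  O: 1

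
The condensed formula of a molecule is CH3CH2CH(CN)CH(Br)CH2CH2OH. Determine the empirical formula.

C7H12BrNO

Element totals:
  C: 7
  H: 12
  Br: 1
  N: 1
  O: 1
Molecular formula: C7H12BrNO.
gcd of subscripts (1, 7, 12, 1, 1) = 1, so the empirical formula equals the molecular formula.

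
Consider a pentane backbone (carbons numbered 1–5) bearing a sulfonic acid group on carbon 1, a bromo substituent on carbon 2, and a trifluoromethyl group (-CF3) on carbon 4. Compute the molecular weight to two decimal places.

Atom tally by fragment:
  HO3SCH2 → C:1 H:3 S:1 O:3
  CH(Br) → C:1 H:1 Br:1
  CH2 → C:1 H:2
  CH(CF3) → C:2 H:1 F:3
  CH3 → C:1 H:3
Element totals:
  C: 6
  H: 10
  Br: 1
  F: 3
  O: 3
  S: 1
Molecular formula: C6H10BrF3O3S.
  M = 6(12.011) + 10(1.008) + 79.904 + 3(18.998) + 3(15.999) + 32.06
    = 72.066 + 10.080 + 79.904 + 56.994 + 47.997 + 32.060 = 299.101

299.10 g/mol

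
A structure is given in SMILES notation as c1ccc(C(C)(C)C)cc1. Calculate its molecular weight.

Atom tally by fragment:
  benzene ring core → C:6 H:6
  (− 1 ring H displaced by substituents)
  + C(CH3)3 → C:4 H:9
Element totals:
  C: 10
  H: 14
Molecular formula: C10H14.
  M = 10(12.011) + 14(1.008)
    = 120.110 + 14.112 = 134.222

134.22 g/mol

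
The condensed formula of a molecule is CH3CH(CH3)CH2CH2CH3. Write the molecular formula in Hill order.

Element totals:
  C: 6
  H: 14

C6H14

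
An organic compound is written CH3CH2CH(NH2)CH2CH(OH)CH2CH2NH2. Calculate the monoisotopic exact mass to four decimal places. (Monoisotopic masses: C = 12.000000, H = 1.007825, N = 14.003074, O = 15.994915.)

Element totals:
  C: 7
  H: 18
  N: 2
  O: 1
Molecular formula: C7H18N2O.
  M = 7(12.0) + 18(1.007825) + 2(14.003074) + 15.994915
    = 84.000000 + 18.140850 + 28.006148 + 15.994915 = 146.141913

146.1419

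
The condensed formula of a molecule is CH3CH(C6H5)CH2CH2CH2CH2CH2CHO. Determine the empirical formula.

C14H20O

Atom tally by fragment:
  CH3 → C:1 H:3
  CH(C6H5) → C:7 H:6
  CH2 → C:1 H:2
  CH2 → C:1 H:2
  CH2 → C:1 H:2
  CH2 → C:1 H:2
  CH2CHO → C:2 H:3 O:1
Element totals:
  C: 14
  H: 20
  O: 1
Molecular formula: C14H20O.
gcd of subscripts (14, 20, 1) = 1, so the empirical formula equals the molecular formula.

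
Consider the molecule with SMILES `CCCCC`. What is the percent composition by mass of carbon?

Atom tally by fragment:
  CH3 → C:1 H:3
  CH2 → C:1 H:2
  CH2 → C:1 H:2
  CH2 → C:1 H:2
  CH3 → C:1 H:3
Element totals:
  C: 5
  H: 12
Molecular formula: C5H12.
Molar mass = 72.151 g/mol.
Mass from C: 5 × 12.011 = 60.055 g/mol.
%C = 60.055 / 72.151 × 100 = 83.24%.

83.24%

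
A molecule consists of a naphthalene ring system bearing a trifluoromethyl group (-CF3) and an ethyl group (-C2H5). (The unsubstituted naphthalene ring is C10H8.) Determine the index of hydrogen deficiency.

Atom tally by fragment:
  naphthalene ring system core → C:10 H:8
  (− 2 ring H displaced by substituents)
  + CF3 → C:1 F:3
  + C2H5 → C:2 H:5
Element totals:
  C: 13
  H: 11
  F: 3
Molecular formula: C13H11F3.
DoU = (2C + 2 + N − H − X) / 2 = (2·13 + 2 + 0 − 11 − 3) / 2 = 7.

7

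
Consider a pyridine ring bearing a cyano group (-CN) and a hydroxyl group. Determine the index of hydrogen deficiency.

Atom tally by fragment:
  pyridine ring core → C:5 H:5 N:1
  (− 2 ring H displaced by substituents)
  + CN → C:1 N:1
  + OH → O:1 H:1
Element totals:
  C: 6
  H: 4
  N: 2
  O: 1
Molecular formula: C6H4N2O.
DoU = (2C + 2 + N − H − X) / 2 = (2·6 + 2 + 2 − 4 − 0) / 2 = 6.

6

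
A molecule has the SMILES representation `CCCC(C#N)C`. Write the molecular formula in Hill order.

C6H11N

Atom tally by fragment:
  CH3 → C:1 H:3
  CH2 → C:1 H:2
  CH2 → C:1 H:2
  CH(CN) → C:2 H:1 N:1
  CH3 → C:1 H:3
Element totals:
  C: 6
  H: 11
  N: 1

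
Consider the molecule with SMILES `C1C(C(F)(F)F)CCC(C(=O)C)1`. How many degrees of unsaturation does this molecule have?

Atom tally by fragment:
  cyclopentane ring core → C:5 H:10
  (− 2 ring H displaced by substituents)
  + CF3 → C:1 F:3
  + COCH3 → C:2 H:3 O:1
Element totals:
  C: 8
  H: 11
  F: 3
  O: 1
Molecular formula: C8H11F3O.
DoU = (2C + 2 + N − H − X) / 2 = (2·8 + 2 + 0 − 11 − 3) / 2 = 2.

2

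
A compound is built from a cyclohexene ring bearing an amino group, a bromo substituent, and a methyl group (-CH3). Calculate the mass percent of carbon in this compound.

Atom tally by fragment:
  cyclohexene ring core → C:6 H:10
  (− 3 ring H displaced by substituents)
  + NH2 → N:1 H:2
  + Br → Br:1
  + CH3 → C:1 H:3
Element totals:
  C: 7
  H: 12
  Br: 1
  N: 1
Molecular formula: C7H12BrN.
Molar mass = 190.084 g/mol.
Mass from C: 7 × 12.011 = 84.077 g/mol.
%C = 84.077 / 190.084 × 100 = 44.23%.

44.23%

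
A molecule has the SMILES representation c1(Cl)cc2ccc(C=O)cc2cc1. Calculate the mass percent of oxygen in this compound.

8.39%

Atom tally by fragment:
  naphthalene ring system core → C:10 H:8
  (− 2 ring H displaced by substituents)
  + Cl → Cl:1
  + CHO → C:1 H:1 O:1
Element totals:
  C: 11
  H: 7
  Cl: 1
  O: 1
Molecular formula: C11H7ClO.
Molar mass = 190.626 g/mol.
Mass from O: 1 × 15.999 = 15.999 g/mol.
%O = 15.999 / 190.626 × 100 = 8.39%.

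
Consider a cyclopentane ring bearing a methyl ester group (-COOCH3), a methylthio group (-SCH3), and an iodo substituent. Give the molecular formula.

Atom tally by fragment:
  cyclopentane ring core → C:5 H:10
  (− 3 ring H displaced by substituents)
  + COOCH3 → C:2 H:3 O:2
  + SCH3 → C:1 H:3 S:1
  + I → I:1
Element totals:
  C: 8
  H: 13
  I: 1
  O: 2
  S: 1

C8H13IO2S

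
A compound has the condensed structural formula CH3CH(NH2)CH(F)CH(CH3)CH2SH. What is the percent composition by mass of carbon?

47.65%

Element totals:
  C: 6
  H: 14
  F: 1
  N: 1
  S: 1
Molecular formula: C6H14FNS.
Molar mass = 151.243 g/mol.
Mass from C: 6 × 12.011 = 72.066 g/mol.
%C = 72.066 / 151.243 × 100 = 47.65%.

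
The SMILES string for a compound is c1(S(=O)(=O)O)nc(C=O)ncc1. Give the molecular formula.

C5H4N2O4S

Atom tally by fragment:
  pyrimidine ring core → C:4 H:4 N:2
  (− 2 ring H displaced by substituents)
  + SO3H → S:1 O:3 H:1
  + CHO → C:1 H:1 O:1
Element totals:
  C: 5
  H: 4
  N: 2
  O: 4
  S: 1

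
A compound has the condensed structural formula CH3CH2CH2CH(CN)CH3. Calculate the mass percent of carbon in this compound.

Atom tally by fragment:
  CH3 → C:1 H:3
  CH2 → C:1 H:2
  CH2 → C:1 H:2
  CH(CN) → C:2 H:1 N:1
  CH3 → C:1 H:3
Element totals:
  C: 6
  H: 11
  N: 1
Molecular formula: C6H11N.
Molar mass = 97.161 g/mol.
Mass from C: 6 × 12.011 = 72.066 g/mol.
%C = 72.066 / 97.161 × 100 = 74.17%.

74.17%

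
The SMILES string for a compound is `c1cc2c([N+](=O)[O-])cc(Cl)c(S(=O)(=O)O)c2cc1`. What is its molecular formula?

C10H6ClNO5S

Atom tally by fragment:
  naphthalene ring system core → C:10 H:8
  (− 3 ring H displaced by substituents)
  + NO2 → N:1 O:2
  + Cl → Cl:1
  + SO3H → S:1 O:3 H:1
Element totals:
  C: 10
  H: 6
  Cl: 1
  N: 1
  O: 5
  S: 1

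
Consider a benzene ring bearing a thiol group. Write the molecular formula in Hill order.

Atom tally by fragment:
  benzene ring core → C:6 H:6
  (− 1 ring H displaced by substituents)
  + SH → S:1 H:1
Element totals:
  C: 6
  H: 6
  S: 1

C6H6S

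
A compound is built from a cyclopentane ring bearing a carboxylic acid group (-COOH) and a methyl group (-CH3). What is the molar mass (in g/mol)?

Atom tally by fragment:
  cyclopentane ring core → C:5 H:10
  (− 2 ring H displaced by substituents)
  + COOH → C:1 H:1 O:2
  + CH3 → C:1 H:3
Element totals:
  C: 7
  H: 12
  O: 2
Molecular formula: C7H12O2.
  M = 7(12.011) + 12(1.008) + 2(15.999)
    = 84.077 + 12.096 + 31.998 = 128.171

128.17 g/mol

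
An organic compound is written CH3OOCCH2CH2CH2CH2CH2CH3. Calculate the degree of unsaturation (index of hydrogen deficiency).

Atom tally by fragment:
  CH3OOCCH2 → C:3 H:5 O:2
  CH2 → C:1 H:2
  CH2 → C:1 H:2
  CH2 → C:1 H:2
  CH2 → C:1 H:2
  CH3 → C:1 H:3
Element totals:
  C: 8
  H: 16
  O: 2
Molecular formula: C8H16O2.
DoU = (2C + 2 + N − H − X) / 2 = (2·8 + 2 + 0 − 16 − 0) / 2 = 1.

1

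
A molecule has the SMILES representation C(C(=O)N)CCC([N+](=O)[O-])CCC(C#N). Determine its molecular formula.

Atom tally by fragment:
  H2NOCCH2 → C:2 H:4 O:1 N:1
  CH2 → C:1 H:2
  CH2 → C:1 H:2
  CH(NO2) → C:1 H:1 N:1 O:2
  CH2 → C:1 H:2
  CH2 → C:1 H:2
  CH2CN → C:2 H:2 N:1
Element totals:
  C: 9
  H: 15
  N: 3
  O: 3

C9H15N3O3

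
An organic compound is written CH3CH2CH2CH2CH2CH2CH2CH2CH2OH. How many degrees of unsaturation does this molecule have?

Atom tally by fragment:
  CH3 → C:1 H:3
  CH2 → C:1 H:2
  CH2 → C:1 H:2
  CH2 → C:1 H:2
  CH2 → C:1 H:2
  CH2 → C:1 H:2
  CH2 → C:1 H:2
  CH2CH2OH → C:2 H:5 O:1
Element totals:
  C: 9
  H: 20
  O: 1
Molecular formula: C9H20O.
DoU = (2C + 2 + N − H − X) / 2 = (2·9 + 2 + 0 − 20 − 0) / 2 = 0.

0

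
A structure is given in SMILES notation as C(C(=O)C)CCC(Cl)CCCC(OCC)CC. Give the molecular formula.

Atom tally by fragment:
  CH3COCH2 → C:3 H:5 O:1
  CH2 → C:1 H:2
  CH2 → C:1 H:2
  CH(Cl) → C:1 H:1 Cl:1
  CH2 → C:1 H:2
  CH2 → C:1 H:2
  CH2 → C:1 H:2
  CH(OC2H5) → C:3 H:6 O:1
  CH2 → C:1 H:2
  CH3 → C:1 H:3
Element totals:
  C: 14
  H: 27
  Cl: 1
  O: 2

C14H27ClO2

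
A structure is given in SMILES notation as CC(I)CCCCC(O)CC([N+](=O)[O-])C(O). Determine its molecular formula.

C10H20INO4

Atom tally by fragment:
  CH3 → C:1 H:3
  CH(I) → C:1 H:1 I:1
  CH2 → C:1 H:2
  CH2 → C:1 H:2
  CH2 → C:1 H:2
  CH2 → C:1 H:2
  CH(OH) → C:1 H:2 O:1
  CH2 → C:1 H:2
  CH(NO2) → C:1 H:1 N:1 O:2
  CH2OH → C:1 H:3 O:1
Element totals:
  C: 10
  H: 20
  I: 1
  N: 1
  O: 4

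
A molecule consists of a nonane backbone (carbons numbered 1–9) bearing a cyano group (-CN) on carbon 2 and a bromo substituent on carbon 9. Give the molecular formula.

Atom tally by fragment:
  CH3 → C:1 H:3
  CH(CN) → C:2 H:1 N:1
  CH2 → C:1 H:2
  CH2 → C:1 H:2
  CH2 → C:1 H:2
  CH2 → C:1 H:2
  CH2 → C:1 H:2
  CH2 → C:1 H:2
  CH2Br → C:1 H:2 Br:1
Element totals:
  C: 10
  H: 18
  Br: 1
  N: 1

C10H18BrN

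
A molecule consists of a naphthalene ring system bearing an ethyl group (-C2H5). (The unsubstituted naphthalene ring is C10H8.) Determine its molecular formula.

Atom tally by fragment:
  naphthalene ring system core → C:10 H:8
  (− 1 ring H displaced by substituents)
  + C2H5 → C:2 H:5
Element totals:
  C: 12
  H: 12

C12H12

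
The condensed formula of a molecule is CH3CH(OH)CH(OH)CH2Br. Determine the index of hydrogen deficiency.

Element totals:
  C: 4
  H: 9
  Br: 1
  O: 2
Molecular formula: C4H9BrO2.
DoU = (2C + 2 + N − H − X) / 2 = (2·4 + 2 + 0 − 9 − 1) / 2 = 0.

0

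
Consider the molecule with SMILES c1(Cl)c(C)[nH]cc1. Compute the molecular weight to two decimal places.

Atom tally by fragment:
  pyrrole ring core → C:4 H:5 N:1
  (− 2 ring H displaced by substituents)
  + Cl → Cl:1
  + CH3 → C:1 H:3
Element totals:
  C: 5
  H: 6
  Cl: 1
  N: 1
Molecular formula: C5H6ClN.
  M = 5(12.011) + 6(1.008) + 35.45 + 14.007
    = 60.055 + 6.048 + 35.450 + 14.007 = 115.560

115.56 g/mol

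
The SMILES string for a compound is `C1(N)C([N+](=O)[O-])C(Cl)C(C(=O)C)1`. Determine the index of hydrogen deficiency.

Atom tally by fragment:
  cyclobutane ring core → C:4 H:8
  (− 4 ring H displaced by substituents)
  + NH2 → N:1 H:2
  + NO2 → N:1 O:2
  + Cl → Cl:1
  + COCH3 → C:2 H:3 O:1
Element totals:
  C: 6
  H: 9
  Cl: 1
  N: 2
  O: 3
Molecular formula: C6H9ClN2O3.
DoU = (2C + 2 + N − H − X) / 2 = (2·6 + 2 + 2 − 9 − 1) / 2 = 3.

3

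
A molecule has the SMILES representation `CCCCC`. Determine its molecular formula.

Atom tally by fragment:
  CH3 → C:1 H:3
  CH2 → C:1 H:2
  CH2 → C:1 H:2
  CH2 → C:1 H:2
  CH3 → C:1 H:3
Element totals:
  C: 5
  H: 12

C5H12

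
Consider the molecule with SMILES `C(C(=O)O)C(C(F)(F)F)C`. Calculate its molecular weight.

Atom tally by fragment:
  HOOCCH2 → C:2 H:3 O:2
  CH(CF3) → C:2 H:1 F:3
  CH3 → C:1 H:3
Element totals:
  C: 5
  H: 7
  F: 3
  O: 2
Molecular formula: C5H7F3O2.
  M = 5(12.011) + 7(1.008) + 3(18.998) + 2(15.999)
    = 60.055 + 7.056 + 56.994 + 31.998 = 156.103

156.10 g/mol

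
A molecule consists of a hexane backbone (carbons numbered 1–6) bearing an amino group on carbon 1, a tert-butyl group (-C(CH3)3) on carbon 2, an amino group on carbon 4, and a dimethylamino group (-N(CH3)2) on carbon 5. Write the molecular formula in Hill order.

Atom tally by fragment:
  H2NCH2 → C:1 H:4 N:1
  CH(C(CH3)3) → C:5 H:10
  CH2 → C:1 H:2
  CH(NH2) → C:1 H:3 N:1
  CH(N(CH3)2) → C:3 H:7 N:1
  CH3 → C:1 H:3
Element totals:
  C: 12
  H: 29
  N: 3

C12H29N3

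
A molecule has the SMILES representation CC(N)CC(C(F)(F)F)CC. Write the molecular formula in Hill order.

Atom tally by fragment:
  CH3 → C:1 H:3
  CH(NH2) → C:1 H:3 N:1
  CH2 → C:1 H:2
  CH(CF3) → C:2 H:1 F:3
  CH2 → C:1 H:2
  CH3 → C:1 H:3
Element totals:
  C: 7
  H: 14
  F: 3
  N: 1

C7H14F3N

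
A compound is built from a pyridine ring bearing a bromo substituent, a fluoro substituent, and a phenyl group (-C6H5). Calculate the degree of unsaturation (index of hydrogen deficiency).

8

Atom tally by fragment:
  pyridine ring core → C:5 H:5 N:1
  (− 3 ring H displaced by substituents)
  + Br → Br:1
  + F → F:1
  + C6H5 → C:6 H:5
Element totals:
  C: 11
  H: 7
  Br: 1
  F: 1
  N: 1
Molecular formula: C11H7BrFN.
DoU = (2C + 2 + N − H − X) / 2 = (2·11 + 2 + 1 − 7 − 2) / 2 = 8.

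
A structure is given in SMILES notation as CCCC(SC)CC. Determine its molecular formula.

Atom tally by fragment:
  CH3 → C:1 H:3
  CH2 → C:1 H:2
  CH2 → C:1 H:2
  CH(SCH3) → C:2 H:4 S:1
  CH2 → C:1 H:2
  CH3 → C:1 H:3
Element totals:
  C: 7
  H: 16
  S: 1

C7H16S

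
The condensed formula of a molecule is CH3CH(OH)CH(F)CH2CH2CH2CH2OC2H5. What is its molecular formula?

C9H19FO2

Atom tally by fragment:
  CH3 → C:1 H:3
  CH(OH) → C:1 H:2 O:1
  CH(F) → C:1 H:1 F:1
  CH2 → C:1 H:2
  CH2 → C:1 H:2
  CH2 → C:1 H:2
  CH2OC2H5 → C:3 H:7 O:1
Element totals:
  C: 9
  H: 19
  F: 1
  O: 2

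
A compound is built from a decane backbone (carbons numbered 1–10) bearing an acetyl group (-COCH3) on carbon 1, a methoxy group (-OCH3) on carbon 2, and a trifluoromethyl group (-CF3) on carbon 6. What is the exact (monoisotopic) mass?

282.1807

Atom tally by fragment:
  CH3COCH2 → C:3 H:5 O:1
  CH(OCH3) → C:2 H:4 O:1
  CH2 → C:1 H:2
  CH2 → C:1 H:2
  CH2 → C:1 H:2
  CH(CF3) → C:2 H:1 F:3
  CH2 → C:1 H:2
  CH2 → C:1 H:2
  CH2 → C:1 H:2
  CH3 → C:1 H:3
Element totals:
  C: 14
  H: 25
  F: 3
  O: 2
Molecular formula: C14H25F3O2.
  M = 14(12.0) + 25(1.007825) + 3(18.998403) + 2(15.994915)
    = 168.000000 + 25.195625 + 56.995209 + 31.989830 = 282.180664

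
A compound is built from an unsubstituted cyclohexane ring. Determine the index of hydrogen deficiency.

1

Atom tally by fragment:
  cyclohexane ring core → C:6 H:12
Element totals:
  C: 6
  H: 12
Molecular formula: C6H12.
DoU = (2C + 2 + N − H − X) / 2 = (2·6 + 2 + 0 − 12 − 0) / 2 = 1.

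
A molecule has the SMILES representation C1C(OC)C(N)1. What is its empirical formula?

C4H9NO

Atom tally by fragment:
  cyclopropane ring core → C:3 H:6
  (− 2 ring H displaced by substituents)
  + OCH3 → C:1 H:3 O:1
  + NH2 → N:1 H:2
Element totals:
  C: 4
  H: 9
  N: 1
  O: 1
Molecular formula: C4H9NO.
gcd of subscripts (4, 9, 1, 1) = 1, so the empirical formula equals the molecular formula.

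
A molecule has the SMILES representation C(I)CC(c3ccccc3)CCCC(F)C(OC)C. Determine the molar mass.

378.27 g/mol

Atom tally by fragment:
  ICH2 → C:1 H:2 I:1
  CH2 → C:1 H:2
  CH(C6H5) → C:7 H:6
  CH2 → C:1 H:2
  CH2 → C:1 H:2
  CH2 → C:1 H:2
  CH(F) → C:1 H:1 F:1
  CH(OCH3) → C:2 H:4 O:1
  CH3 → C:1 H:3
Element totals:
  C: 16
  H: 24
  F: 1
  I: 1
  O: 1
Molecular formula: C16H24FIO.
  M = 16(12.011) + 24(1.008) + 18.998 + 126.904 + 15.999
    = 192.176 + 24.192 + 18.998 + 126.904 + 15.999 = 378.269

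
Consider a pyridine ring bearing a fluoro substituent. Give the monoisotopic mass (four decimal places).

97.0328

Atom tally by fragment:
  pyridine ring core → C:5 H:5 N:1
  (− 1 ring H displaced by substituents)
  + F → F:1
Element totals:
  C: 5
  H: 4
  F: 1
  N: 1
Molecular formula: C5H4FN.
  M = 5(12.0) + 4(1.007825) + 18.998403 + 14.003074
    = 60.000000 + 4.031300 + 18.998403 + 14.003074 = 97.032777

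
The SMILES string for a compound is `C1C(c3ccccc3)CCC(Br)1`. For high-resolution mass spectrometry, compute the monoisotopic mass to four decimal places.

224.0201

Atom tally by fragment:
  cyclopentane ring core → C:5 H:10
  (− 2 ring H displaced by substituents)
  + C6H5 → C:6 H:5
  + Br → Br:1
Element totals:
  C: 11
  H: 13
  Br: 1
Molecular formula: C11H13Br.
  M = 11(12.0) + 13(1.007825) + 78.918338
    = 132.000000 + 13.101725 + 78.918338 = 224.020063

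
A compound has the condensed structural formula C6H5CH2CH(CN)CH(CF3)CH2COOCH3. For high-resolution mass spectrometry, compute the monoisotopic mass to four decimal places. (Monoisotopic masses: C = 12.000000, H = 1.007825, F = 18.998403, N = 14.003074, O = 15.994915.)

Atom tally by fragment:
  C6H5CH2 → C:7 H:7
  CH(CN) → C:2 H:1 N:1
  CH(CF3) → C:2 H:1 F:3
  CH2COOCH3 → C:3 H:5 O:2
Element totals:
  C: 14
  H: 14
  F: 3
  N: 1
  O: 2
Molecular formula: C14H14F3NO2.
  M = 14(12.0) + 14(1.007825) + 3(18.998403) + 14.003074 + 2(15.994915)
    = 168.000000 + 14.109550 + 56.995209 + 14.003074 + 31.989830 = 285.097663

285.0977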